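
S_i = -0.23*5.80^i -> [-0.23, -1.33, -7.74, -44.88, -260.28]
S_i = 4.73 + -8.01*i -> [4.73, -3.28, -11.29, -19.3, -27.31]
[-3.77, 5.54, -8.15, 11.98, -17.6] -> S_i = -3.77*(-1.47)^i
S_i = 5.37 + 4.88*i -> [5.37, 10.25, 15.13, 20.01, 24.89]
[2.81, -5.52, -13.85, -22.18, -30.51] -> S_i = 2.81 + -8.33*i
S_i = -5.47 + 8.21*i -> [-5.47, 2.74, 10.95, 19.16, 27.37]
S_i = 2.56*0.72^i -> [2.56, 1.84, 1.33, 0.96, 0.69]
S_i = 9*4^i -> [9, 36, 144, 576, 2304]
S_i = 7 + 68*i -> [7, 75, 143, 211, 279]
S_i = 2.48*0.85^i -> [2.48, 2.11, 1.79, 1.52, 1.29]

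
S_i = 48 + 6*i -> [48, 54, 60, 66, 72]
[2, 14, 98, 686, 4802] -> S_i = 2*7^i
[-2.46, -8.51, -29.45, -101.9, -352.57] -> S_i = -2.46*3.46^i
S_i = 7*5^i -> [7, 35, 175, 875, 4375]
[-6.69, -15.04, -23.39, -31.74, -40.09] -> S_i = -6.69 + -8.35*i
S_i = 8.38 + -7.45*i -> [8.38, 0.93, -6.52, -13.97, -21.42]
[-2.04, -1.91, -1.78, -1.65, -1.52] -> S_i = -2.04 + 0.13*i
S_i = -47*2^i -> [-47, -94, -188, -376, -752]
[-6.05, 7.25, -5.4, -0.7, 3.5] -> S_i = Random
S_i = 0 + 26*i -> [0, 26, 52, 78, 104]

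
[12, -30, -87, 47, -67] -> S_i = Random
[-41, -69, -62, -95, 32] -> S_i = Random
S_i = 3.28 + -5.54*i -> [3.28, -2.26, -7.8, -13.34, -18.88]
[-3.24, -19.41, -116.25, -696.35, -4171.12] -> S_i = -3.24*5.99^i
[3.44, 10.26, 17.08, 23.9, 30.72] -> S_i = 3.44 + 6.82*i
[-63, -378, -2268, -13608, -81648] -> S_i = -63*6^i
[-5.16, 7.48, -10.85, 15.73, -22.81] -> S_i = -5.16*(-1.45)^i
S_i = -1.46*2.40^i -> [-1.46, -3.5, -8.41, -20.18, -48.44]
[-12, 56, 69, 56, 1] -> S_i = Random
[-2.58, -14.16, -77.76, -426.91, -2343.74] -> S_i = -2.58*5.49^i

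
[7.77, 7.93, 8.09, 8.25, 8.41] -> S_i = 7.77 + 0.16*i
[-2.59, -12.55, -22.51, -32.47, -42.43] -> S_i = -2.59 + -9.96*i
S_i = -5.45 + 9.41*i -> [-5.45, 3.96, 13.37, 22.78, 32.19]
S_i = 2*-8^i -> [2, -16, 128, -1024, 8192]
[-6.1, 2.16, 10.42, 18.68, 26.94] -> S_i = -6.10 + 8.26*i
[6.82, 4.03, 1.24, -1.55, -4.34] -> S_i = 6.82 + -2.79*i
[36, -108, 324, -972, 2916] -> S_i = 36*-3^i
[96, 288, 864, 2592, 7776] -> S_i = 96*3^i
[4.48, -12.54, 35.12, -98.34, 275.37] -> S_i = 4.48*(-2.80)^i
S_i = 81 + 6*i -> [81, 87, 93, 99, 105]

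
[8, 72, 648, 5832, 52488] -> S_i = 8*9^i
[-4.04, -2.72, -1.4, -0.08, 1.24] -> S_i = -4.04 + 1.32*i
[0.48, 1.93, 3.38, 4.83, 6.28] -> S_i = 0.48 + 1.45*i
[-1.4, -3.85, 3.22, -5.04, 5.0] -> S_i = Random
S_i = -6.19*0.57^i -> [-6.19, -3.53, -2.01, -1.15, -0.65]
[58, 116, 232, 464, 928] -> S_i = 58*2^i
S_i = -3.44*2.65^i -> [-3.44, -9.12, -24.16, -64.02, -169.65]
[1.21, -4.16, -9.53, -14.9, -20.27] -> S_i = 1.21 + -5.37*i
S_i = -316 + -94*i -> [-316, -410, -504, -598, -692]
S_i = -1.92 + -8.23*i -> [-1.92, -10.15, -18.38, -26.61, -34.84]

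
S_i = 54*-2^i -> [54, -108, 216, -432, 864]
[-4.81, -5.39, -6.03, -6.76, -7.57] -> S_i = -4.81*1.12^i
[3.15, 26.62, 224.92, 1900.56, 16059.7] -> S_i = 3.15*8.45^i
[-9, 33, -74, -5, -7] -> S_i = Random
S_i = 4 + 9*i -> [4, 13, 22, 31, 40]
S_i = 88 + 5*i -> [88, 93, 98, 103, 108]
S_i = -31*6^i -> [-31, -186, -1116, -6696, -40176]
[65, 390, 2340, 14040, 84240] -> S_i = 65*6^i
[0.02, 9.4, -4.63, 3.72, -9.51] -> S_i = Random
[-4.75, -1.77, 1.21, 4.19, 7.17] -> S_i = -4.75 + 2.98*i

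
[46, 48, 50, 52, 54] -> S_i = 46 + 2*i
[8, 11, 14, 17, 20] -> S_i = 8 + 3*i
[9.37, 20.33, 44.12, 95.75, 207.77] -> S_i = 9.37*2.17^i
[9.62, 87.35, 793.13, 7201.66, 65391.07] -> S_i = 9.62*9.08^i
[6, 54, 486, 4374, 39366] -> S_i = 6*9^i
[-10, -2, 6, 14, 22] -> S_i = -10 + 8*i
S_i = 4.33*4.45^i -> [4.33, 19.27, 85.74, 381.56, 1697.96]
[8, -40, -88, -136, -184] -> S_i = 8 + -48*i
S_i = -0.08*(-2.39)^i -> [-0.08, 0.19, -0.46, 1.09, -2.61]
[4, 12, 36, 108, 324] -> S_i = 4*3^i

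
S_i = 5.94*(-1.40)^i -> [5.94, -8.32, 11.64, -16.3, 22.82]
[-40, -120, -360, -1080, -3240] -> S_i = -40*3^i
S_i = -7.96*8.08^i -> [-7.96, -64.32, -519.68, -4199.01, -33928.02]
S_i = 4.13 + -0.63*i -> [4.13, 3.5, 2.87, 2.24, 1.61]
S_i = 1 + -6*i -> [1, -5, -11, -17, -23]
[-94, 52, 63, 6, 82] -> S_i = Random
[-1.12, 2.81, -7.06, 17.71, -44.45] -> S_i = -1.12*(-2.51)^i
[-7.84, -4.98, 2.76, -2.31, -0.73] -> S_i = Random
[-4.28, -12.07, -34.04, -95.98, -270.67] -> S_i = -4.28*2.82^i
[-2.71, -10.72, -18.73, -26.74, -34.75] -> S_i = -2.71 + -8.01*i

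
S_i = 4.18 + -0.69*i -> [4.18, 3.49, 2.8, 2.11, 1.42]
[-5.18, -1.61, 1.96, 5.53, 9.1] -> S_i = -5.18 + 3.57*i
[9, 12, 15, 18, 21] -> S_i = 9 + 3*i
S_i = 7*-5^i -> [7, -35, 175, -875, 4375]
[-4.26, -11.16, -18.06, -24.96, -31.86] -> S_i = -4.26 + -6.90*i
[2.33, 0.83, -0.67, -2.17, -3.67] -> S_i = 2.33 + -1.50*i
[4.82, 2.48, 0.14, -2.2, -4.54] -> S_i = 4.82 + -2.34*i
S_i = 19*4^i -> [19, 76, 304, 1216, 4864]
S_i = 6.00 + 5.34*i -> [6.0, 11.34, 16.68, 22.02, 27.36]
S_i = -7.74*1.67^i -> [-7.74, -12.93, -21.59, -36.05, -60.2]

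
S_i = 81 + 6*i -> [81, 87, 93, 99, 105]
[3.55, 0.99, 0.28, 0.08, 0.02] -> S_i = 3.55*0.28^i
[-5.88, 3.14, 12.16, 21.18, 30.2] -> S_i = -5.88 + 9.02*i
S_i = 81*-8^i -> [81, -648, 5184, -41472, 331776]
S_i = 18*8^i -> [18, 144, 1152, 9216, 73728]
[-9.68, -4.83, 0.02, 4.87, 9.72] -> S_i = -9.68 + 4.85*i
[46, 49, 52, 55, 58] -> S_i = 46 + 3*i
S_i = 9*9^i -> [9, 81, 729, 6561, 59049]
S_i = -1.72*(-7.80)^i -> [-1.72, 13.42, -104.64, 816.23, -6366.59]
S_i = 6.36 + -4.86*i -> [6.36, 1.5, -3.36, -8.22, -13.08]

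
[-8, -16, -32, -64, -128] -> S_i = -8*2^i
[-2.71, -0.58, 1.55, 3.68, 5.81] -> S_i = -2.71 + 2.13*i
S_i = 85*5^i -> [85, 425, 2125, 10625, 53125]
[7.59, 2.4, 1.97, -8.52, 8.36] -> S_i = Random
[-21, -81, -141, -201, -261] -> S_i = -21 + -60*i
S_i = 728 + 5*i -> [728, 733, 738, 743, 748]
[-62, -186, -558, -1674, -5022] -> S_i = -62*3^i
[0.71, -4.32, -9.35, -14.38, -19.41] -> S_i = 0.71 + -5.03*i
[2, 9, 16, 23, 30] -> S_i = 2 + 7*i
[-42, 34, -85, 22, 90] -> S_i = Random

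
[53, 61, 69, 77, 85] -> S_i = 53 + 8*i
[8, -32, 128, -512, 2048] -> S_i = 8*-4^i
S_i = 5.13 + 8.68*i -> [5.13, 13.81, 22.49, 31.17, 39.85]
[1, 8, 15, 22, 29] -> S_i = 1 + 7*i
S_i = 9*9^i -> [9, 81, 729, 6561, 59049]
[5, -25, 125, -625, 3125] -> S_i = 5*-5^i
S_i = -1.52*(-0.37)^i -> [-1.52, 0.56, -0.21, 0.08, -0.03]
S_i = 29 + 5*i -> [29, 34, 39, 44, 49]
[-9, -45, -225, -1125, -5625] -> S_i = -9*5^i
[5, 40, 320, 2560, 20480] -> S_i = 5*8^i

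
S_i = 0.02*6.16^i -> [0.02, 0.12, 0.76, 4.67, 28.8]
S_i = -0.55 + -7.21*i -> [-0.55, -7.76, -14.97, -22.18, -29.39]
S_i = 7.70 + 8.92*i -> [7.7, 16.62, 25.54, 34.46, 43.38]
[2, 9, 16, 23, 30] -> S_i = 2 + 7*i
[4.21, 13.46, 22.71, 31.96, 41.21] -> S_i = 4.21 + 9.25*i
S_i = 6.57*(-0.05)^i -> [6.57, -0.33, 0.02, -0.0, 0.0]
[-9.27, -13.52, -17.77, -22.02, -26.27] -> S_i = -9.27 + -4.25*i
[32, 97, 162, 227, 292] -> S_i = 32 + 65*i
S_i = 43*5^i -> [43, 215, 1075, 5375, 26875]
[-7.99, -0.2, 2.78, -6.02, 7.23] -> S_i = Random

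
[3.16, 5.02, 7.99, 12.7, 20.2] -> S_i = 3.16*1.59^i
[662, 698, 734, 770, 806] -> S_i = 662 + 36*i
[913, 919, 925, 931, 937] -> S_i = 913 + 6*i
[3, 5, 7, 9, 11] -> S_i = 3 + 2*i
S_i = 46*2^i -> [46, 92, 184, 368, 736]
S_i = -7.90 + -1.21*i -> [-7.9, -9.11, -10.32, -11.53, -12.74]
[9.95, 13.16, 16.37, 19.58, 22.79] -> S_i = 9.95 + 3.21*i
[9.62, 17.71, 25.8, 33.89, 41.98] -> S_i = 9.62 + 8.09*i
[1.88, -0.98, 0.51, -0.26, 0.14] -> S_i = 1.88*(-0.52)^i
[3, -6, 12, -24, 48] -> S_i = 3*-2^i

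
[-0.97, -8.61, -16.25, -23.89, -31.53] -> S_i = -0.97 + -7.64*i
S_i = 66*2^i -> [66, 132, 264, 528, 1056]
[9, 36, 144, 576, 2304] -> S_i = 9*4^i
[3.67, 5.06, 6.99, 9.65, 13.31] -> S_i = 3.67*1.38^i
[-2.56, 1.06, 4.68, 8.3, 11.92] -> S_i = -2.56 + 3.62*i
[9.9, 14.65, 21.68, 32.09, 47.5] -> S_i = 9.90*1.48^i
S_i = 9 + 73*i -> [9, 82, 155, 228, 301]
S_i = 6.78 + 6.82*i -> [6.78, 13.6, 20.42, 27.24, 34.06]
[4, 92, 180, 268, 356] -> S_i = 4 + 88*i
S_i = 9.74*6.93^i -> [9.74, 67.5, 467.76, 3241.59, 22464.25]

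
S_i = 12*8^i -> [12, 96, 768, 6144, 49152]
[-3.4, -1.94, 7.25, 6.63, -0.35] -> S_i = Random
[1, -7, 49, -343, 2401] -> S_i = 1*-7^i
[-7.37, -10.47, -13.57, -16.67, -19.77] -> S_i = -7.37 + -3.10*i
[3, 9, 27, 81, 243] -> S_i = 3*3^i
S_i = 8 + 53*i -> [8, 61, 114, 167, 220]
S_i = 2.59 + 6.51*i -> [2.59, 9.1, 15.61, 22.12, 28.63]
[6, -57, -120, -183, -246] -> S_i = 6 + -63*i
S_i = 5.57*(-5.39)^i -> [5.57, -30.02, 161.82, -872.21, 4701.22]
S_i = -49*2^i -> [-49, -98, -196, -392, -784]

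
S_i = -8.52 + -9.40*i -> [-8.52, -17.92, -27.32, -36.72, -46.12]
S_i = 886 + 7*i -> [886, 893, 900, 907, 914]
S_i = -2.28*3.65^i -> [-2.28, -8.32, -30.38, -110.87, -404.67]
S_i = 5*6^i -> [5, 30, 180, 1080, 6480]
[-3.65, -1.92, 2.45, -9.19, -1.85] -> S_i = Random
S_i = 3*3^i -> [3, 9, 27, 81, 243]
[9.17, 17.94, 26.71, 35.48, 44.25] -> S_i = 9.17 + 8.77*i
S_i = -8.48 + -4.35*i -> [-8.48, -12.83, -17.18, -21.53, -25.88]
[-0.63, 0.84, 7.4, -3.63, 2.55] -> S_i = Random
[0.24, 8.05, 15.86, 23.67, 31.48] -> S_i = 0.24 + 7.81*i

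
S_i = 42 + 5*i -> [42, 47, 52, 57, 62]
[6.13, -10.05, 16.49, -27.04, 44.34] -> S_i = 6.13*(-1.64)^i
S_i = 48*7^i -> [48, 336, 2352, 16464, 115248]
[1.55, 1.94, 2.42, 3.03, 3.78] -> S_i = 1.55*1.25^i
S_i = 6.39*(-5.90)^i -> [6.39, -37.7, 222.44, -1312.37, 7742.99]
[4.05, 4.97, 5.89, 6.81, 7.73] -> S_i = 4.05 + 0.92*i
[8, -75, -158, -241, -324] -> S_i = 8 + -83*i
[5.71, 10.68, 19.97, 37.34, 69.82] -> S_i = 5.71*1.87^i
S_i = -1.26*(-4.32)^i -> [-1.26, 5.44, -23.51, 101.58, -438.84]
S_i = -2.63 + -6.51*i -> [-2.63, -9.14, -15.65, -22.16, -28.67]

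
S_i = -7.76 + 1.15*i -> [-7.76, -6.61, -5.46, -4.31, -3.16]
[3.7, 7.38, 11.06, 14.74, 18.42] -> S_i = 3.70 + 3.68*i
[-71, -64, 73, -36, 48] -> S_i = Random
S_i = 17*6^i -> [17, 102, 612, 3672, 22032]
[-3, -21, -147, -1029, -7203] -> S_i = -3*7^i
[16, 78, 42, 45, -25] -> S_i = Random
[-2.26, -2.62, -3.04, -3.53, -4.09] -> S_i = -2.26*1.16^i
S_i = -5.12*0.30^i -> [-5.12, -1.54, -0.46, -0.14, -0.04]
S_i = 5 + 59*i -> [5, 64, 123, 182, 241]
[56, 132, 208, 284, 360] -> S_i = 56 + 76*i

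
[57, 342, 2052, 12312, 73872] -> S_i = 57*6^i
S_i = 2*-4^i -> [2, -8, 32, -128, 512]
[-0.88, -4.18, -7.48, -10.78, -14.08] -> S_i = -0.88 + -3.30*i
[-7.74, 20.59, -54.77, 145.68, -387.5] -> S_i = -7.74*(-2.66)^i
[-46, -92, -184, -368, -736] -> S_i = -46*2^i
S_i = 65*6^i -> [65, 390, 2340, 14040, 84240]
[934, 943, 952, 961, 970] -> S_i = 934 + 9*i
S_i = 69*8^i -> [69, 552, 4416, 35328, 282624]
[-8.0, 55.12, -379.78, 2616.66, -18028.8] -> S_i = -8.00*(-6.89)^i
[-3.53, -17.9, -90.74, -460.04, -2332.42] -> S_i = -3.53*5.07^i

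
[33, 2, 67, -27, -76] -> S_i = Random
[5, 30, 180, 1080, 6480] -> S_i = 5*6^i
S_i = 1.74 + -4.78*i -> [1.74, -3.04, -7.82, -12.6, -17.38]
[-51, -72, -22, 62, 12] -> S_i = Random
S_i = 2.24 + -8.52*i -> [2.24, -6.28, -14.8, -23.32, -31.84]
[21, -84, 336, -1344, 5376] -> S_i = 21*-4^i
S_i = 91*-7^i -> [91, -637, 4459, -31213, 218491]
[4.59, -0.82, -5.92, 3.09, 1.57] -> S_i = Random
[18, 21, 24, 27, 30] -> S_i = 18 + 3*i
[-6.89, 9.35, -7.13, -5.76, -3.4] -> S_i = Random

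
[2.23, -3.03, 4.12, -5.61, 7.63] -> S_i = 2.23*(-1.36)^i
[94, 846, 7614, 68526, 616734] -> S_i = 94*9^i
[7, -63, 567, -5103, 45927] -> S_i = 7*-9^i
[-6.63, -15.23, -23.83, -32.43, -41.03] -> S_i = -6.63 + -8.60*i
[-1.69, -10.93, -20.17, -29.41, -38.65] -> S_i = -1.69 + -9.24*i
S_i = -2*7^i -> [-2, -14, -98, -686, -4802]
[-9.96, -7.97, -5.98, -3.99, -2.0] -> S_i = -9.96 + 1.99*i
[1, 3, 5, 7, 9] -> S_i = 1 + 2*i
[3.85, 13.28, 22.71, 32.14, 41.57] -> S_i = 3.85 + 9.43*i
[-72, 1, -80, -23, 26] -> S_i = Random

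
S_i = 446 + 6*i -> [446, 452, 458, 464, 470]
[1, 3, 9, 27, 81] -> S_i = 1*3^i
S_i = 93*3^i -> [93, 279, 837, 2511, 7533]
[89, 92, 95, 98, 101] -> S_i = 89 + 3*i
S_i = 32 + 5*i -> [32, 37, 42, 47, 52]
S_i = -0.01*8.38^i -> [-0.01, -0.08, -0.7, -5.88, -49.31]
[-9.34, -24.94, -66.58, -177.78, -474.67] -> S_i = -9.34*2.67^i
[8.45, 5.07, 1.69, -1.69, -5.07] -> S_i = 8.45 + -3.38*i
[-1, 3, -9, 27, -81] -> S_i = -1*-3^i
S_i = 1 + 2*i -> [1, 3, 5, 7, 9]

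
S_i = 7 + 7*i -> [7, 14, 21, 28, 35]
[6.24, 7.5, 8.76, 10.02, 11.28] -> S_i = 6.24 + 1.26*i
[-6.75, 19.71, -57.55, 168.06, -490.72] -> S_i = -6.75*(-2.92)^i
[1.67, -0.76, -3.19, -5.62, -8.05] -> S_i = 1.67 + -2.43*i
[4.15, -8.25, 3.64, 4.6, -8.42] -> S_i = Random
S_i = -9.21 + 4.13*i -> [-9.21, -5.08, -0.95, 3.18, 7.31]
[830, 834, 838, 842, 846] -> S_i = 830 + 4*i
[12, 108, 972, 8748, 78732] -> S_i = 12*9^i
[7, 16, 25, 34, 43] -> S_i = 7 + 9*i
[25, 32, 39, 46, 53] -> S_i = 25 + 7*i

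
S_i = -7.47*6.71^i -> [-7.47, -50.12, -336.33, -2256.77, -15142.96]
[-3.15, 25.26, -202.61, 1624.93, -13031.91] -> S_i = -3.15*(-8.02)^i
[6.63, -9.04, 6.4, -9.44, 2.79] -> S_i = Random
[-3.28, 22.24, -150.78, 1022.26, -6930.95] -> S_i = -3.28*(-6.78)^i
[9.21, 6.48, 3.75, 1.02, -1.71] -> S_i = 9.21 + -2.73*i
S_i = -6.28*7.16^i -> [-6.28, -44.96, -321.95, -2305.15, -16504.86]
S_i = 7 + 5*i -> [7, 12, 17, 22, 27]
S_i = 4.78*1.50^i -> [4.78, 7.17, 10.76, 16.13, 24.2]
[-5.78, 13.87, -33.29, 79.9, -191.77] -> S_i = -5.78*(-2.40)^i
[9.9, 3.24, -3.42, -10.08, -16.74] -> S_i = 9.90 + -6.66*i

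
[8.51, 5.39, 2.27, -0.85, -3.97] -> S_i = 8.51 + -3.12*i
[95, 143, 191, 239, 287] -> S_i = 95 + 48*i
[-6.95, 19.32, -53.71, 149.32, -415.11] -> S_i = -6.95*(-2.78)^i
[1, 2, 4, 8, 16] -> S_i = 1*2^i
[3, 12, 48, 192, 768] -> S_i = 3*4^i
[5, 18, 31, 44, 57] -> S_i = 5 + 13*i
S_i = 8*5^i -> [8, 40, 200, 1000, 5000]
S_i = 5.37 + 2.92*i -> [5.37, 8.29, 11.21, 14.13, 17.05]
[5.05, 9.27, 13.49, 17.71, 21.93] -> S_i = 5.05 + 4.22*i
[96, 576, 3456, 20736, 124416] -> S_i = 96*6^i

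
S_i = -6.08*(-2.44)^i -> [-6.08, 14.84, -36.2, 88.32, -215.51]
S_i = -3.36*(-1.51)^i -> [-3.36, 5.07, -7.66, 11.57, -17.47]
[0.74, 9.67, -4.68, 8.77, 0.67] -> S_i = Random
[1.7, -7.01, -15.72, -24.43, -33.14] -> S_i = 1.70 + -8.71*i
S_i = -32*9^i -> [-32, -288, -2592, -23328, -209952]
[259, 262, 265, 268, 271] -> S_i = 259 + 3*i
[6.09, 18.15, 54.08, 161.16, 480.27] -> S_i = 6.09*2.98^i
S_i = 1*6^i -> [1, 6, 36, 216, 1296]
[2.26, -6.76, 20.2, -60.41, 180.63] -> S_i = 2.26*(-2.99)^i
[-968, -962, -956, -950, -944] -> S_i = -968 + 6*i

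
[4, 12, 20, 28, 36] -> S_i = 4 + 8*i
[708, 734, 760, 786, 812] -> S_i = 708 + 26*i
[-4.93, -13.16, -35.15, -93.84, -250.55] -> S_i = -4.93*2.67^i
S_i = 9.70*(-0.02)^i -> [9.7, -0.19, 0.0, -0.0, 0.0]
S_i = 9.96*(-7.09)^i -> [9.96, -70.62, 500.67, -3549.75, 25167.74]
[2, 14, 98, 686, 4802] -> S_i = 2*7^i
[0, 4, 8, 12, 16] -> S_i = 0 + 4*i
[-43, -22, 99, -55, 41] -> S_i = Random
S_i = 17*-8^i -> [17, -136, 1088, -8704, 69632]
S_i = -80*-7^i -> [-80, 560, -3920, 27440, -192080]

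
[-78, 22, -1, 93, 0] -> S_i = Random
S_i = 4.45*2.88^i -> [4.45, 12.82, 36.91, 106.3, 306.15]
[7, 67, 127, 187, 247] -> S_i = 7 + 60*i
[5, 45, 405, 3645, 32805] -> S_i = 5*9^i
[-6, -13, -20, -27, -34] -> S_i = -6 + -7*i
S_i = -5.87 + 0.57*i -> [-5.87, -5.3, -4.73, -4.16, -3.59]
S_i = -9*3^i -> [-9, -27, -81, -243, -729]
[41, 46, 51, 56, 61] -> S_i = 41 + 5*i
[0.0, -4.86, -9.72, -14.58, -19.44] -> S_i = 0.00 + -4.86*i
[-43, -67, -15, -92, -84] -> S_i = Random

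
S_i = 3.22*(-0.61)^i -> [3.22, -1.96, 1.2, -0.73, 0.45]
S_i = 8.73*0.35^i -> [8.73, 3.06, 1.07, 0.37, 0.13]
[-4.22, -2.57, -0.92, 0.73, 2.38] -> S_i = -4.22 + 1.65*i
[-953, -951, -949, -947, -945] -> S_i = -953 + 2*i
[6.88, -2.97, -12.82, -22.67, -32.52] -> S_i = 6.88 + -9.85*i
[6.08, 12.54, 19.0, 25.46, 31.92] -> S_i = 6.08 + 6.46*i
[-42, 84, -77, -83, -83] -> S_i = Random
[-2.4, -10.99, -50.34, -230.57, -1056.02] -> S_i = -2.40*4.58^i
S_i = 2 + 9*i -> [2, 11, 20, 29, 38]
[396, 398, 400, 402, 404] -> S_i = 396 + 2*i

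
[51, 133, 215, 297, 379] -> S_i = 51 + 82*i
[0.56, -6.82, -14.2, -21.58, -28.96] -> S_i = 0.56 + -7.38*i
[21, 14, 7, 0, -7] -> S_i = 21 + -7*i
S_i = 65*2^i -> [65, 130, 260, 520, 1040]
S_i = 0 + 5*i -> [0, 5, 10, 15, 20]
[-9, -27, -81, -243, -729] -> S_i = -9*3^i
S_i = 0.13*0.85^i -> [0.13, 0.11, 0.09, 0.08, 0.07]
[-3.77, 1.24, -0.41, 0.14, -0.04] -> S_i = -3.77*(-0.33)^i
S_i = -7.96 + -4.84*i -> [-7.96, -12.8, -17.64, -22.48, -27.32]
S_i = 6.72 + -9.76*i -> [6.72, -3.04, -12.8, -22.56, -32.32]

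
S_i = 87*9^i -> [87, 783, 7047, 63423, 570807]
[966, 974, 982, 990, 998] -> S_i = 966 + 8*i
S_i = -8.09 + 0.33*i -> [-8.09, -7.76, -7.43, -7.1, -6.77]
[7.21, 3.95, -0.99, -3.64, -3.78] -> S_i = Random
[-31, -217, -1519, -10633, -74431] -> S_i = -31*7^i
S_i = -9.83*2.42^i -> [-9.83, -23.79, -57.57, -139.32, -337.14]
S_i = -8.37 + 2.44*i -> [-8.37, -5.93, -3.49, -1.05, 1.39]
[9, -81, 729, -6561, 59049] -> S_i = 9*-9^i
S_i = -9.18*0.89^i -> [-9.18, -8.17, -7.27, -6.47, -5.76]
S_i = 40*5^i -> [40, 200, 1000, 5000, 25000]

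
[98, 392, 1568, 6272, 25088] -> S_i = 98*4^i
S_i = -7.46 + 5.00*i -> [-7.46, -2.46, 2.54, 7.54, 12.54]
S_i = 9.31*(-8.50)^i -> [9.31, -79.14, 672.65, -5717.5, 48598.78]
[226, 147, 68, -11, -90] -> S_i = 226 + -79*i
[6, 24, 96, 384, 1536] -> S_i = 6*4^i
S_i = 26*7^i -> [26, 182, 1274, 8918, 62426]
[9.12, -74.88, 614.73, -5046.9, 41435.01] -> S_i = 9.12*(-8.21)^i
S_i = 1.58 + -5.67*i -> [1.58, -4.09, -9.76, -15.43, -21.1]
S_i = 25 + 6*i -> [25, 31, 37, 43, 49]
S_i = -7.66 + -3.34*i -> [-7.66, -11.0, -14.34, -17.68, -21.02]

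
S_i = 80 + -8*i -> [80, 72, 64, 56, 48]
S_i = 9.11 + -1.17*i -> [9.11, 7.94, 6.77, 5.6, 4.43]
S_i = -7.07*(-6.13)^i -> [-7.07, 43.34, -265.67, 1628.55, -9983.01]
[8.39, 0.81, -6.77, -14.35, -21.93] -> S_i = 8.39 + -7.58*i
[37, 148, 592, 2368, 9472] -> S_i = 37*4^i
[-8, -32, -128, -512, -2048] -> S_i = -8*4^i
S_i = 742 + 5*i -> [742, 747, 752, 757, 762]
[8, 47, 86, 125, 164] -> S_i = 8 + 39*i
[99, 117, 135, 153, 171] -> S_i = 99 + 18*i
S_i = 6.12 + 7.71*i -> [6.12, 13.83, 21.54, 29.25, 36.96]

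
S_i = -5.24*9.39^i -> [-5.24, -49.2, -462.02, -4338.38, -40737.43]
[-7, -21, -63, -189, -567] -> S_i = -7*3^i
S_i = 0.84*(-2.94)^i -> [0.84, -2.47, 7.26, -21.35, 62.76]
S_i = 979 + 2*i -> [979, 981, 983, 985, 987]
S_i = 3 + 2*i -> [3, 5, 7, 9, 11]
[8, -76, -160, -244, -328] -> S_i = 8 + -84*i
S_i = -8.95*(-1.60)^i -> [-8.95, 14.32, -22.91, 36.66, -58.65]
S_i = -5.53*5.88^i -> [-5.53, -32.52, -191.2, -1124.24, -6610.5]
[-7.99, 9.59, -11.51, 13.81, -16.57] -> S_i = -7.99*(-1.20)^i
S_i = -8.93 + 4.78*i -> [-8.93, -4.15, 0.63, 5.41, 10.19]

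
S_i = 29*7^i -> [29, 203, 1421, 9947, 69629]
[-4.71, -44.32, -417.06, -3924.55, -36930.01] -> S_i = -4.71*9.41^i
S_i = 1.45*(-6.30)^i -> [1.45, -9.14, 57.55, -362.57, 2284.18]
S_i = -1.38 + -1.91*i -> [-1.38, -3.29, -5.2, -7.11, -9.02]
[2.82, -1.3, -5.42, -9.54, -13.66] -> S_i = 2.82 + -4.12*i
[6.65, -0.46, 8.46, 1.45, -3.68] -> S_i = Random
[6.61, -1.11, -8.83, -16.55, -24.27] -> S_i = 6.61 + -7.72*i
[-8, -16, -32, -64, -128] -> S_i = -8*2^i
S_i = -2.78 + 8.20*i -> [-2.78, 5.42, 13.62, 21.82, 30.02]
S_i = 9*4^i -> [9, 36, 144, 576, 2304]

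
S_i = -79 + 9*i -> [-79, -70, -61, -52, -43]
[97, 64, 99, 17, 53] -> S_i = Random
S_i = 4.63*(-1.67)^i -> [4.63, -7.73, 12.91, -21.56, 36.01]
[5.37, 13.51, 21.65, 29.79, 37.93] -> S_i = 5.37 + 8.14*i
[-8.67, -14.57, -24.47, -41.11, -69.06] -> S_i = -8.67*1.68^i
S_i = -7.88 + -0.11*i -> [-7.88, -7.99, -8.1, -8.21, -8.32]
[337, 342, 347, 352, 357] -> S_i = 337 + 5*i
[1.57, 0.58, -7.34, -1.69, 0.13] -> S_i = Random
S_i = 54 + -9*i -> [54, 45, 36, 27, 18]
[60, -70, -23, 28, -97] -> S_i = Random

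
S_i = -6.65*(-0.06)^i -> [-6.65, 0.4, -0.02, 0.0, -0.0]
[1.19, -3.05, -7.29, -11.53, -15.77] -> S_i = 1.19 + -4.24*i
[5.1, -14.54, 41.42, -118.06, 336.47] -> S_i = 5.10*(-2.85)^i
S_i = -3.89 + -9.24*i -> [-3.89, -13.13, -22.37, -31.61, -40.85]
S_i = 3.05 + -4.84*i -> [3.05, -1.79, -6.63, -11.47, -16.31]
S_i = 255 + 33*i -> [255, 288, 321, 354, 387]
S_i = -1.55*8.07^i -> [-1.55, -12.51, -100.94, -814.61, -6573.94]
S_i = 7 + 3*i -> [7, 10, 13, 16, 19]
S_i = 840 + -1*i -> [840, 839, 838, 837, 836]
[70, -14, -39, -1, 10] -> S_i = Random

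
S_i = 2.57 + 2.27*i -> [2.57, 4.84, 7.11, 9.38, 11.65]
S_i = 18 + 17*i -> [18, 35, 52, 69, 86]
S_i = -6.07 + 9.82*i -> [-6.07, 3.75, 13.57, 23.39, 33.21]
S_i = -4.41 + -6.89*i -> [-4.41, -11.3, -18.19, -25.08, -31.97]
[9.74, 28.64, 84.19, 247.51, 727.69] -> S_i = 9.74*2.94^i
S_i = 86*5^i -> [86, 430, 2150, 10750, 53750]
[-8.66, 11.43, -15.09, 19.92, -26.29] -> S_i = -8.66*(-1.32)^i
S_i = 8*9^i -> [8, 72, 648, 5832, 52488]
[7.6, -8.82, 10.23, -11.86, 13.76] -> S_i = 7.60*(-1.16)^i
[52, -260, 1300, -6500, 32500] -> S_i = 52*-5^i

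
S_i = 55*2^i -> [55, 110, 220, 440, 880]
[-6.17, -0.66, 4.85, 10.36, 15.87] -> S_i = -6.17 + 5.51*i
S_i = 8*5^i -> [8, 40, 200, 1000, 5000]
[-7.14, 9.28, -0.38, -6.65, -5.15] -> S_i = Random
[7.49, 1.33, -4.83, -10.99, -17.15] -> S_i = 7.49 + -6.16*i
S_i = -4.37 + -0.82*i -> [-4.37, -5.19, -6.01, -6.83, -7.65]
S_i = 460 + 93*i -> [460, 553, 646, 739, 832]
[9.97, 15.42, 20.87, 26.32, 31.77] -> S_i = 9.97 + 5.45*i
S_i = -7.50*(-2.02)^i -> [-7.5, 15.15, -30.6, 61.82, -124.87]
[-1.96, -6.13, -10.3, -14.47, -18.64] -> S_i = -1.96 + -4.17*i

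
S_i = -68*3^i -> [-68, -204, -612, -1836, -5508]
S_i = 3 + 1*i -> [3, 4, 5, 6, 7]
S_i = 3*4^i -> [3, 12, 48, 192, 768]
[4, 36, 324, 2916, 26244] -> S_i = 4*9^i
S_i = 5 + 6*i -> [5, 11, 17, 23, 29]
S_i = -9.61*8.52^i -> [-9.61, -81.88, -697.59, -5943.5, -50638.61]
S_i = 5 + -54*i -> [5, -49, -103, -157, -211]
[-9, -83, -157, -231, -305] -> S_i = -9 + -74*i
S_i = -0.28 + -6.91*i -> [-0.28, -7.19, -14.1, -21.01, -27.92]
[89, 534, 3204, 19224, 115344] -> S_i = 89*6^i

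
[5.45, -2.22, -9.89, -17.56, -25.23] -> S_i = 5.45 + -7.67*i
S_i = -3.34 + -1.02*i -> [-3.34, -4.36, -5.38, -6.4, -7.42]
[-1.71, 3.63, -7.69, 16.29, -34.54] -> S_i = -1.71*(-2.12)^i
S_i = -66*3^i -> [-66, -198, -594, -1782, -5346]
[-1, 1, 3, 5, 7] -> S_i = -1 + 2*i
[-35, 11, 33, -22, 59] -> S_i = Random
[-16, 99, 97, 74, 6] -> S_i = Random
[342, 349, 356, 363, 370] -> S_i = 342 + 7*i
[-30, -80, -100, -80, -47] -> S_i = Random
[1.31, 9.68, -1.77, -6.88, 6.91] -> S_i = Random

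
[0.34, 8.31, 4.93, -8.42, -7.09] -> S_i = Random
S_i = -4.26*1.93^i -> [-4.26, -8.22, -15.87, -30.63, -59.11]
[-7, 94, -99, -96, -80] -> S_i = Random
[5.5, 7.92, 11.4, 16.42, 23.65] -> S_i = 5.50*1.44^i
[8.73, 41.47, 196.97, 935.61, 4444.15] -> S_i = 8.73*4.75^i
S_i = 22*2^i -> [22, 44, 88, 176, 352]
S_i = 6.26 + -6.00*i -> [6.26, 0.26, -5.74, -11.74, -17.74]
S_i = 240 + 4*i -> [240, 244, 248, 252, 256]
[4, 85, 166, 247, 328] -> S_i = 4 + 81*i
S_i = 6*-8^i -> [6, -48, 384, -3072, 24576]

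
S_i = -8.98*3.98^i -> [-8.98, -35.74, -142.25, -566.14, -2253.25]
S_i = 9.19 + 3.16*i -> [9.19, 12.35, 15.51, 18.67, 21.83]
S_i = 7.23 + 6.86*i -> [7.23, 14.09, 20.95, 27.81, 34.67]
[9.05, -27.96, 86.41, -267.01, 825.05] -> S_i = 9.05*(-3.09)^i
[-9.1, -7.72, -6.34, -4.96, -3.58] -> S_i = -9.10 + 1.38*i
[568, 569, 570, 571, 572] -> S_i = 568 + 1*i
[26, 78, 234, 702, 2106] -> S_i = 26*3^i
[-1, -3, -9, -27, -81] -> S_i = -1*3^i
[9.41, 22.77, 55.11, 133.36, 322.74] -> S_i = 9.41*2.42^i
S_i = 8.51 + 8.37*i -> [8.51, 16.88, 25.25, 33.62, 41.99]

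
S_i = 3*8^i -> [3, 24, 192, 1536, 12288]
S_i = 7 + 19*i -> [7, 26, 45, 64, 83]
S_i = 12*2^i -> [12, 24, 48, 96, 192]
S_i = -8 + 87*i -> [-8, 79, 166, 253, 340]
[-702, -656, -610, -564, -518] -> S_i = -702 + 46*i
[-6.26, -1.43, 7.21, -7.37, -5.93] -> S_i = Random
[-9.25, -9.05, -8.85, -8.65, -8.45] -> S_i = -9.25 + 0.20*i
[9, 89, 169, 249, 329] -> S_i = 9 + 80*i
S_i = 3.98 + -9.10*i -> [3.98, -5.12, -14.22, -23.32, -32.42]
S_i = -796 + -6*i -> [-796, -802, -808, -814, -820]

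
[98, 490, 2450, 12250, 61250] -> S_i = 98*5^i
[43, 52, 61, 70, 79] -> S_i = 43 + 9*i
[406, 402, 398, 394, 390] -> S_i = 406 + -4*i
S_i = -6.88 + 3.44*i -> [-6.88, -3.44, 0.0, 3.44, 6.88]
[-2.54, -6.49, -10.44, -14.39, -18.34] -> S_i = -2.54 + -3.95*i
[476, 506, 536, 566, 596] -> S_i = 476 + 30*i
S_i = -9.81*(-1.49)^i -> [-9.81, 14.62, -21.78, 32.45, -48.35]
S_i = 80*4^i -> [80, 320, 1280, 5120, 20480]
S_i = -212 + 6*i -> [-212, -206, -200, -194, -188]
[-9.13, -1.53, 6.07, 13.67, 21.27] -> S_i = -9.13 + 7.60*i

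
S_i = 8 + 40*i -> [8, 48, 88, 128, 168]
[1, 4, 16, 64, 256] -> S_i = 1*4^i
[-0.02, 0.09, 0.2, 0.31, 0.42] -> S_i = -0.02 + 0.11*i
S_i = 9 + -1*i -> [9, 8, 7, 6, 5]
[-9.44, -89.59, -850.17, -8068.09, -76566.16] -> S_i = -9.44*9.49^i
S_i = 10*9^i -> [10, 90, 810, 7290, 65610]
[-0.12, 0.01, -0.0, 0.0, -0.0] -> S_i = -0.12*(-0.10)^i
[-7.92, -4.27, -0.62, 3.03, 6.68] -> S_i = -7.92 + 3.65*i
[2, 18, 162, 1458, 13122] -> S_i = 2*9^i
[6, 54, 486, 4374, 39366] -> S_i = 6*9^i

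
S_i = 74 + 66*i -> [74, 140, 206, 272, 338]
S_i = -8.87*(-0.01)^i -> [-8.87, 0.09, -0.0, 0.0, -0.0]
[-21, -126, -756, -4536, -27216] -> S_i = -21*6^i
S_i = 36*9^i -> [36, 324, 2916, 26244, 236196]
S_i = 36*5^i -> [36, 180, 900, 4500, 22500]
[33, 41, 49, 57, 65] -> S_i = 33 + 8*i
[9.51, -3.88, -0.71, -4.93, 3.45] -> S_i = Random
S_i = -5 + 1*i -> [-5, -4, -3, -2, -1]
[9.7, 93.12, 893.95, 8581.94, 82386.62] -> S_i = 9.70*9.60^i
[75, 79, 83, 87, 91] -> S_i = 75 + 4*i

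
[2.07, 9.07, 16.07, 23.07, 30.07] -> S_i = 2.07 + 7.00*i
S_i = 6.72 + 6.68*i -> [6.72, 13.4, 20.08, 26.76, 33.44]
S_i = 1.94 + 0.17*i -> [1.94, 2.11, 2.28, 2.45, 2.62]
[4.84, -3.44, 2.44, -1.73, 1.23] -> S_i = 4.84*(-0.71)^i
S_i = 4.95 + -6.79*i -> [4.95, -1.84, -8.63, -15.42, -22.21]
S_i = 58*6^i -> [58, 348, 2088, 12528, 75168]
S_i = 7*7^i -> [7, 49, 343, 2401, 16807]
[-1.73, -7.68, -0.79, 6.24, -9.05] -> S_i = Random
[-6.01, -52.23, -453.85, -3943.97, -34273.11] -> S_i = -6.01*8.69^i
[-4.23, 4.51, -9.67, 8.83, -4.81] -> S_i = Random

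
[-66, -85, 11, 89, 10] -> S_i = Random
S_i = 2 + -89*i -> [2, -87, -176, -265, -354]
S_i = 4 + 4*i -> [4, 8, 12, 16, 20]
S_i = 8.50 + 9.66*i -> [8.5, 18.16, 27.82, 37.48, 47.14]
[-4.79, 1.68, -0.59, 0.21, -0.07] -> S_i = -4.79*(-0.35)^i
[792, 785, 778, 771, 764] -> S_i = 792 + -7*i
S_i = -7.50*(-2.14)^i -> [-7.5, 16.05, -34.35, 73.5, -157.3]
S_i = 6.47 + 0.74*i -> [6.47, 7.21, 7.95, 8.69, 9.43]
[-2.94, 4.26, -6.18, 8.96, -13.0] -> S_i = -2.94*(-1.45)^i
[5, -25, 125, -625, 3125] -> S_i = 5*-5^i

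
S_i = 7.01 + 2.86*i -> [7.01, 9.87, 12.73, 15.59, 18.45]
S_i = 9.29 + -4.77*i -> [9.29, 4.52, -0.25, -5.02, -9.79]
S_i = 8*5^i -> [8, 40, 200, 1000, 5000]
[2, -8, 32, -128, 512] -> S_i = 2*-4^i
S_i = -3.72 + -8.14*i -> [-3.72, -11.86, -20.0, -28.14, -36.28]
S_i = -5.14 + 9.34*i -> [-5.14, 4.2, 13.54, 22.88, 32.22]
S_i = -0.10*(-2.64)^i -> [-0.1, 0.26, -0.7, 1.84, -4.86]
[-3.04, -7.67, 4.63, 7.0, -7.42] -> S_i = Random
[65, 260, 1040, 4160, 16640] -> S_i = 65*4^i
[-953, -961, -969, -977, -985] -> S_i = -953 + -8*i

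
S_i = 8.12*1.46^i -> [8.12, 11.86, 17.31, 25.27, 36.89]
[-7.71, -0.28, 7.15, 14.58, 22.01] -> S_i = -7.71 + 7.43*i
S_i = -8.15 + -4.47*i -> [-8.15, -12.62, -17.09, -21.56, -26.03]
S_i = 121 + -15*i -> [121, 106, 91, 76, 61]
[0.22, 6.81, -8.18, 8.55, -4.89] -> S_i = Random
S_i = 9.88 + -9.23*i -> [9.88, 0.65, -8.58, -17.81, -27.04]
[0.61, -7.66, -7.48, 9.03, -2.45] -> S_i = Random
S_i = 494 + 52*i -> [494, 546, 598, 650, 702]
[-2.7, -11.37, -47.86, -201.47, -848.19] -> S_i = -2.70*4.21^i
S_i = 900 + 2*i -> [900, 902, 904, 906, 908]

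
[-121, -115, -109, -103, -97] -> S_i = -121 + 6*i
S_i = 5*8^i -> [5, 40, 320, 2560, 20480]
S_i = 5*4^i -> [5, 20, 80, 320, 1280]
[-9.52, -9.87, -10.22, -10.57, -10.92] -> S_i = -9.52 + -0.35*i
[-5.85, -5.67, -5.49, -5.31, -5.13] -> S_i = -5.85 + 0.18*i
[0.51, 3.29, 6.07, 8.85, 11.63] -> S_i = 0.51 + 2.78*i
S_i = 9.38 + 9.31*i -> [9.38, 18.69, 28.0, 37.31, 46.62]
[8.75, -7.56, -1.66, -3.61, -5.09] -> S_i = Random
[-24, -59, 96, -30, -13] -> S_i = Random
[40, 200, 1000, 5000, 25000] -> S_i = 40*5^i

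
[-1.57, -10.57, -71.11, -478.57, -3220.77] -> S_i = -1.57*6.73^i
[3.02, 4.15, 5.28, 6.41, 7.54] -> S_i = 3.02 + 1.13*i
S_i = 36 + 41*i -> [36, 77, 118, 159, 200]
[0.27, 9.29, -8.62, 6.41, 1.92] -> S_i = Random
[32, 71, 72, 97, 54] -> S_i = Random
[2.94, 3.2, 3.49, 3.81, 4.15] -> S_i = 2.94*1.09^i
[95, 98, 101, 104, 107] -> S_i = 95 + 3*i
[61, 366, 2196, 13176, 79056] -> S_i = 61*6^i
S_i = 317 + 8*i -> [317, 325, 333, 341, 349]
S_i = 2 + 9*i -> [2, 11, 20, 29, 38]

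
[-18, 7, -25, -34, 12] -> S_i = Random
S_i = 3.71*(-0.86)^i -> [3.71, -3.19, 2.74, -2.36, 2.03]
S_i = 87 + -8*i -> [87, 79, 71, 63, 55]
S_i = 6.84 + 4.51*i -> [6.84, 11.35, 15.86, 20.37, 24.88]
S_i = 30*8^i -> [30, 240, 1920, 15360, 122880]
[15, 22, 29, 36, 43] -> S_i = 15 + 7*i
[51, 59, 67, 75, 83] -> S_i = 51 + 8*i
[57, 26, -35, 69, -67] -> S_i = Random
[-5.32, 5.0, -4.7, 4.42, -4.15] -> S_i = -5.32*(-0.94)^i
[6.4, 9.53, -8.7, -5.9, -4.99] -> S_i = Random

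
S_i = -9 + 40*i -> [-9, 31, 71, 111, 151]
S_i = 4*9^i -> [4, 36, 324, 2916, 26244]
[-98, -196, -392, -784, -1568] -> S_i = -98*2^i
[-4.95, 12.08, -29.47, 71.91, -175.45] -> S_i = -4.95*(-2.44)^i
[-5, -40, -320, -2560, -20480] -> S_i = -5*8^i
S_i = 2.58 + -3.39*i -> [2.58, -0.81, -4.2, -7.59, -10.98]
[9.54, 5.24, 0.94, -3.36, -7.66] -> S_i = 9.54 + -4.30*i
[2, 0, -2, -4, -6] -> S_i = 2 + -2*i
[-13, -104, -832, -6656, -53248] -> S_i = -13*8^i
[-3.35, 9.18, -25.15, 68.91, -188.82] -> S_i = -3.35*(-2.74)^i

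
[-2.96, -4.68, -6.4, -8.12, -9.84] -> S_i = -2.96 + -1.72*i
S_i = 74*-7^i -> [74, -518, 3626, -25382, 177674]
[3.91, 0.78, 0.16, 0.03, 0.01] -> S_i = 3.91*0.20^i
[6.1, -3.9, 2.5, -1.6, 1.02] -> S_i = 6.10*(-0.64)^i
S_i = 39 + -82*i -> [39, -43, -125, -207, -289]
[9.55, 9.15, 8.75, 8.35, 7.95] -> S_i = 9.55 + -0.40*i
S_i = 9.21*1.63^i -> [9.21, 15.01, 24.47, 39.89, 65.01]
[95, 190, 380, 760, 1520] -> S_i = 95*2^i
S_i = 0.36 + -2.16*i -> [0.36, -1.8, -3.96, -6.12, -8.28]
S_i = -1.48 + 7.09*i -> [-1.48, 5.61, 12.7, 19.79, 26.88]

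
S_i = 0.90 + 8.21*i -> [0.9, 9.11, 17.32, 25.53, 33.74]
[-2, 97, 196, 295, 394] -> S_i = -2 + 99*i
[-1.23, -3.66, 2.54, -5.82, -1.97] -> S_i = Random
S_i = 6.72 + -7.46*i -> [6.72, -0.74, -8.2, -15.66, -23.12]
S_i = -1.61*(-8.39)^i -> [-1.61, 13.51, -113.33, 950.85, -7977.63]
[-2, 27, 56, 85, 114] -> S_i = -2 + 29*i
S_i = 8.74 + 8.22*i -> [8.74, 16.96, 25.18, 33.4, 41.62]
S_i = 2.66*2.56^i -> [2.66, 6.81, 17.43, 44.63, 114.25]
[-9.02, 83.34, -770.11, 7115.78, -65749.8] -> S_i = -9.02*(-9.24)^i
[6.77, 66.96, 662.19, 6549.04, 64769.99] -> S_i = 6.77*9.89^i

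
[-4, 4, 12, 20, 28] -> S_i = -4 + 8*i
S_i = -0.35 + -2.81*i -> [-0.35, -3.16, -5.97, -8.78, -11.59]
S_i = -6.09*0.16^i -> [-6.09, -0.97, -0.16, -0.02, -0.0]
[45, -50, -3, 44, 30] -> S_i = Random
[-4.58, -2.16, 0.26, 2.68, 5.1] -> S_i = -4.58 + 2.42*i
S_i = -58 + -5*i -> [-58, -63, -68, -73, -78]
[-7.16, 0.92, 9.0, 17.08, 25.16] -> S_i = -7.16 + 8.08*i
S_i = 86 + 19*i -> [86, 105, 124, 143, 162]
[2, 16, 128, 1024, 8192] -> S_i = 2*8^i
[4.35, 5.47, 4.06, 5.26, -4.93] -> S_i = Random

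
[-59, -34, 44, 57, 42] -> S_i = Random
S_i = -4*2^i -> [-4, -8, -16, -32, -64]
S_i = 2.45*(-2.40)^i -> [2.45, -5.88, 14.11, -33.87, 81.29]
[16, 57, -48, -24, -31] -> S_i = Random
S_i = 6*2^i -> [6, 12, 24, 48, 96]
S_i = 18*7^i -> [18, 126, 882, 6174, 43218]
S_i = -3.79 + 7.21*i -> [-3.79, 3.42, 10.63, 17.84, 25.05]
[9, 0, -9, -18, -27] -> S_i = 9 + -9*i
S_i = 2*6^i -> [2, 12, 72, 432, 2592]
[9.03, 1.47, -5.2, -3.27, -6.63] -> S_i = Random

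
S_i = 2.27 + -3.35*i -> [2.27, -1.08, -4.43, -7.78, -11.13]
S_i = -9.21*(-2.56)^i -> [-9.21, 23.58, -60.36, 154.52, -395.57]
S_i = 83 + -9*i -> [83, 74, 65, 56, 47]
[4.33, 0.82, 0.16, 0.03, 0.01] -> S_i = 4.33*0.19^i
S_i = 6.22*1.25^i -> [6.22, 7.78, 9.72, 12.15, 15.19]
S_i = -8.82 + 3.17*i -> [-8.82, -5.65, -2.48, 0.69, 3.86]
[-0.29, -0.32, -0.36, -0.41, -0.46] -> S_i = -0.29*1.12^i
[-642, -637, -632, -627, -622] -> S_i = -642 + 5*i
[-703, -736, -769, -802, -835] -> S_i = -703 + -33*i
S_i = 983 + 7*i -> [983, 990, 997, 1004, 1011]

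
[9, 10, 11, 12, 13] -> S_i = 9 + 1*i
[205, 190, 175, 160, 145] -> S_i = 205 + -15*i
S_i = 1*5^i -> [1, 5, 25, 125, 625]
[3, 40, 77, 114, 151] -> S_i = 3 + 37*i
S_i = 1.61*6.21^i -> [1.61, 10.0, 62.09, 385.57, 2394.38]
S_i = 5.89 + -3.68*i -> [5.89, 2.21, -1.47, -5.15, -8.83]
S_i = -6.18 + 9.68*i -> [-6.18, 3.5, 13.18, 22.86, 32.54]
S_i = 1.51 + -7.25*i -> [1.51, -5.74, -12.99, -20.24, -27.49]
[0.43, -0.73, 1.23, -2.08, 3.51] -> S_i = 0.43*(-1.69)^i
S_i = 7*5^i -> [7, 35, 175, 875, 4375]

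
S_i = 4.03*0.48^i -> [4.03, 1.93, 0.93, 0.45, 0.21]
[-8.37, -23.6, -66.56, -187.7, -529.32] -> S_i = -8.37*2.82^i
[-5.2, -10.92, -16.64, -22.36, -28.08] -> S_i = -5.20 + -5.72*i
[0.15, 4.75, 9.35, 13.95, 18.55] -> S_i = 0.15 + 4.60*i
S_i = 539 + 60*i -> [539, 599, 659, 719, 779]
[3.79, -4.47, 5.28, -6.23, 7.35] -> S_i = 3.79*(-1.18)^i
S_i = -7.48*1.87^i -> [-7.48, -13.99, -26.16, -48.91, -91.47]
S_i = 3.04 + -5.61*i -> [3.04, -2.57, -8.18, -13.79, -19.4]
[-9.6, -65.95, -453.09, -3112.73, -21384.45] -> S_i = -9.60*6.87^i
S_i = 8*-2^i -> [8, -16, 32, -64, 128]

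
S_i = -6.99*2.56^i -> [-6.99, -17.89, -45.81, -117.27, -300.22]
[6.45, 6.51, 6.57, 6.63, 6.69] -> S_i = 6.45 + 0.06*i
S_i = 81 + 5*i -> [81, 86, 91, 96, 101]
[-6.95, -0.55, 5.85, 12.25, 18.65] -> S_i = -6.95 + 6.40*i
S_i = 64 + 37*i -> [64, 101, 138, 175, 212]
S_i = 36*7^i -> [36, 252, 1764, 12348, 86436]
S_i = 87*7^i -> [87, 609, 4263, 29841, 208887]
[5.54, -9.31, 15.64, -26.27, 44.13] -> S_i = 5.54*(-1.68)^i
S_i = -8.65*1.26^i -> [-8.65, -10.9, -13.73, -17.3, -21.8]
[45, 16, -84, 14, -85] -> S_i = Random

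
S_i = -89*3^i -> [-89, -267, -801, -2403, -7209]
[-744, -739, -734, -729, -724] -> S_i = -744 + 5*i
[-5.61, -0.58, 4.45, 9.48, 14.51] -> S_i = -5.61 + 5.03*i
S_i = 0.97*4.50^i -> [0.97, 4.36, 19.64, 88.39, 397.76]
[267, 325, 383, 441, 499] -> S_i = 267 + 58*i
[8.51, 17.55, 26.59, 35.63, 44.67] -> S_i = 8.51 + 9.04*i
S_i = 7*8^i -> [7, 56, 448, 3584, 28672]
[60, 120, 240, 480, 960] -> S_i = 60*2^i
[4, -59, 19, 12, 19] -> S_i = Random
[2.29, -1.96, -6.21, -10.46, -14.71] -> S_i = 2.29 + -4.25*i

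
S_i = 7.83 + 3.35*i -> [7.83, 11.18, 14.53, 17.88, 21.23]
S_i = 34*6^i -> [34, 204, 1224, 7344, 44064]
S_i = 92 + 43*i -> [92, 135, 178, 221, 264]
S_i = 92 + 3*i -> [92, 95, 98, 101, 104]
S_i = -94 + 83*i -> [-94, -11, 72, 155, 238]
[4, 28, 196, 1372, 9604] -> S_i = 4*7^i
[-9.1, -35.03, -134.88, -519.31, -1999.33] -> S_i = -9.10*3.85^i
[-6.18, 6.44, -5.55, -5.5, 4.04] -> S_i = Random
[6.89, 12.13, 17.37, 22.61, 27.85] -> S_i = 6.89 + 5.24*i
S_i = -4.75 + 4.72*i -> [-4.75, -0.03, 4.69, 9.41, 14.13]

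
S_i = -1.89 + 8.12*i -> [-1.89, 6.23, 14.35, 22.47, 30.59]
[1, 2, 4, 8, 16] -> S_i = 1*2^i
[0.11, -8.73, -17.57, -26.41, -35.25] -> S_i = 0.11 + -8.84*i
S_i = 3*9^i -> [3, 27, 243, 2187, 19683]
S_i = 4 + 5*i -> [4, 9, 14, 19, 24]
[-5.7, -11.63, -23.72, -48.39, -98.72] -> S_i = -5.70*2.04^i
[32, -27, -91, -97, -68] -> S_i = Random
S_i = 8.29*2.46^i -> [8.29, 20.39, 50.17, 123.41, 303.6]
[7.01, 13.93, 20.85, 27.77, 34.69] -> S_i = 7.01 + 6.92*i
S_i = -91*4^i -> [-91, -364, -1456, -5824, -23296]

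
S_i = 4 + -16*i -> [4, -12, -28, -44, -60]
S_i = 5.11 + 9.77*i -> [5.11, 14.88, 24.65, 34.42, 44.19]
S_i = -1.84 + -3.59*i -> [-1.84, -5.43, -9.02, -12.61, -16.2]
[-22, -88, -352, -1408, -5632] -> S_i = -22*4^i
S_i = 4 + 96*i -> [4, 100, 196, 292, 388]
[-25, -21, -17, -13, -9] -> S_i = -25 + 4*i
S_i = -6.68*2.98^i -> [-6.68, -19.91, -59.32, -176.78, -526.79]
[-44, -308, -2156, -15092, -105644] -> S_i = -44*7^i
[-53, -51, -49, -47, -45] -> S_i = -53 + 2*i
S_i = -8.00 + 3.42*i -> [-8.0, -4.58, -1.16, 2.26, 5.68]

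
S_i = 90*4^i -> [90, 360, 1440, 5760, 23040]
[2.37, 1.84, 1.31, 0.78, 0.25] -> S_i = 2.37 + -0.53*i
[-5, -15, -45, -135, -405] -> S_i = -5*3^i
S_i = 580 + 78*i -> [580, 658, 736, 814, 892]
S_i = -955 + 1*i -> [-955, -954, -953, -952, -951]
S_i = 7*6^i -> [7, 42, 252, 1512, 9072]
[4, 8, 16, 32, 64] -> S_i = 4*2^i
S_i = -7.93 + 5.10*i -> [-7.93, -2.83, 2.27, 7.37, 12.47]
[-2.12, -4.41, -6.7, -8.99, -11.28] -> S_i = -2.12 + -2.29*i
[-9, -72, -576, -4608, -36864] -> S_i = -9*8^i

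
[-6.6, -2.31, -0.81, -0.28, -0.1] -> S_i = -6.60*0.35^i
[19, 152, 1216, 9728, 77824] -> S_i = 19*8^i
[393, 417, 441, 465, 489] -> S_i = 393 + 24*i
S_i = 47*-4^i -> [47, -188, 752, -3008, 12032]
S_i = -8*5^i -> [-8, -40, -200, -1000, -5000]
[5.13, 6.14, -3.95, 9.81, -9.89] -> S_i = Random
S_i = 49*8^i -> [49, 392, 3136, 25088, 200704]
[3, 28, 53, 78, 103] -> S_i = 3 + 25*i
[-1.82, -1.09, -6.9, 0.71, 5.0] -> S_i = Random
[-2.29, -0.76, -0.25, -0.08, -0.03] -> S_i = -2.29*0.33^i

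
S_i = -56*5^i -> [-56, -280, -1400, -7000, -35000]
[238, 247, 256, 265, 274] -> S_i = 238 + 9*i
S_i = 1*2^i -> [1, 2, 4, 8, 16]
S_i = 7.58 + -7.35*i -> [7.58, 0.23, -7.12, -14.47, -21.82]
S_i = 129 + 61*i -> [129, 190, 251, 312, 373]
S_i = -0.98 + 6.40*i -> [-0.98, 5.42, 11.82, 18.22, 24.62]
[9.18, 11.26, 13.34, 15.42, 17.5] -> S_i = 9.18 + 2.08*i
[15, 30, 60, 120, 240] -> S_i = 15*2^i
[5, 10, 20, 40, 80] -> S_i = 5*2^i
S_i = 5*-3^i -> [5, -15, 45, -135, 405]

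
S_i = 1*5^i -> [1, 5, 25, 125, 625]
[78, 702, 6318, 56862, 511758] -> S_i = 78*9^i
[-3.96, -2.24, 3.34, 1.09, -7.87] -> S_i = Random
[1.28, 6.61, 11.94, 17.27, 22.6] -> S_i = 1.28 + 5.33*i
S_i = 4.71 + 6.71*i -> [4.71, 11.42, 18.13, 24.84, 31.55]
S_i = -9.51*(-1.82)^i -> [-9.51, 17.31, -31.5, 57.33, -104.34]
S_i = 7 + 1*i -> [7, 8, 9, 10, 11]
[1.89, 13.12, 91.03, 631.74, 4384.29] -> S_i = 1.89*6.94^i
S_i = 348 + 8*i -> [348, 356, 364, 372, 380]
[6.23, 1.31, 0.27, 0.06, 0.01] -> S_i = 6.23*0.21^i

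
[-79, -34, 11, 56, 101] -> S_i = -79 + 45*i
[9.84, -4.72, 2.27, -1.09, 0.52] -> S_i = 9.84*(-0.48)^i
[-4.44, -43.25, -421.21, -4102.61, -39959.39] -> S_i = -4.44*9.74^i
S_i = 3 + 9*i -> [3, 12, 21, 30, 39]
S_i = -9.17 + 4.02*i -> [-9.17, -5.15, -1.13, 2.89, 6.91]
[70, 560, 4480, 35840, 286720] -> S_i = 70*8^i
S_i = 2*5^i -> [2, 10, 50, 250, 1250]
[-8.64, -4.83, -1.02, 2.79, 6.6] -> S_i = -8.64 + 3.81*i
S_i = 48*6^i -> [48, 288, 1728, 10368, 62208]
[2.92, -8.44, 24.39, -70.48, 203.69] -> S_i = 2.92*(-2.89)^i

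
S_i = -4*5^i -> [-4, -20, -100, -500, -2500]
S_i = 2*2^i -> [2, 4, 8, 16, 32]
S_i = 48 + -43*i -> [48, 5, -38, -81, -124]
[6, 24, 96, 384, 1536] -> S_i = 6*4^i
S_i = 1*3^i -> [1, 3, 9, 27, 81]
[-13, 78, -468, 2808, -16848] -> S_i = -13*-6^i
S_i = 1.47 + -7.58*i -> [1.47, -6.11, -13.69, -21.27, -28.85]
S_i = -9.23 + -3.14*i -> [-9.23, -12.37, -15.51, -18.65, -21.79]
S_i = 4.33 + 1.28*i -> [4.33, 5.61, 6.89, 8.17, 9.45]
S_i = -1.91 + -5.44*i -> [-1.91, -7.35, -12.79, -18.23, -23.67]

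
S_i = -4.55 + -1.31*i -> [-4.55, -5.86, -7.17, -8.48, -9.79]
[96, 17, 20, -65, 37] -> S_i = Random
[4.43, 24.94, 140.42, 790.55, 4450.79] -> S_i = 4.43*5.63^i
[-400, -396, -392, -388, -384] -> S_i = -400 + 4*i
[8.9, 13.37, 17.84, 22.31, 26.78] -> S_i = 8.90 + 4.47*i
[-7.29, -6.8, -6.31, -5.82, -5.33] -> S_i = -7.29 + 0.49*i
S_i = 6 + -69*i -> [6, -63, -132, -201, -270]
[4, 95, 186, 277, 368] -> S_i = 4 + 91*i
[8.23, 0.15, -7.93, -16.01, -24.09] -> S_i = 8.23 + -8.08*i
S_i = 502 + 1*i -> [502, 503, 504, 505, 506]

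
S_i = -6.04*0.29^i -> [-6.04, -1.75, -0.51, -0.15, -0.04]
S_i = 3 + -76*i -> [3, -73, -149, -225, -301]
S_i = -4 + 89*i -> [-4, 85, 174, 263, 352]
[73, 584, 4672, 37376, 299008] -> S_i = 73*8^i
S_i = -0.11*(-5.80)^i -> [-0.11, 0.64, -3.7, 21.46, -124.48]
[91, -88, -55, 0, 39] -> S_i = Random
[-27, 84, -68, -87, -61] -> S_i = Random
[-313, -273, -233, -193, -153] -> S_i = -313 + 40*i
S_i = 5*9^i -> [5, 45, 405, 3645, 32805]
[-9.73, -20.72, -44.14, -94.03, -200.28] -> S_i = -9.73*2.13^i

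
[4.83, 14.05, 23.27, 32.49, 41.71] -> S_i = 4.83 + 9.22*i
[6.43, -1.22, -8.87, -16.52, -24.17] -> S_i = 6.43 + -7.65*i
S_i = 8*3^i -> [8, 24, 72, 216, 648]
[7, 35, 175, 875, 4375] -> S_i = 7*5^i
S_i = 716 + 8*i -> [716, 724, 732, 740, 748]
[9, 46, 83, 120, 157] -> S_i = 9 + 37*i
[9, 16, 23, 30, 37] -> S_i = 9 + 7*i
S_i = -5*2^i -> [-5, -10, -20, -40, -80]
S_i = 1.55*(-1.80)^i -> [1.55, -2.79, 5.02, -9.04, 16.27]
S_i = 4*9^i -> [4, 36, 324, 2916, 26244]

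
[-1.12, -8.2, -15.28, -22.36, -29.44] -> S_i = -1.12 + -7.08*i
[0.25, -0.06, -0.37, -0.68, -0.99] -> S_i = 0.25 + -0.31*i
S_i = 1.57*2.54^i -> [1.57, 3.99, 10.13, 25.73, 65.35]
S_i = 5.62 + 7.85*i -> [5.62, 13.47, 21.32, 29.17, 37.02]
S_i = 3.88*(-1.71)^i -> [3.88, -6.63, 11.35, -19.4, 33.18]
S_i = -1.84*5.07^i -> [-1.84, -9.33, -47.3, -239.8, -1215.77]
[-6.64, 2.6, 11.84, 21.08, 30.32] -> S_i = -6.64 + 9.24*i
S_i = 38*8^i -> [38, 304, 2432, 19456, 155648]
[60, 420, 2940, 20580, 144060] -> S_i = 60*7^i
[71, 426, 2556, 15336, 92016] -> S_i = 71*6^i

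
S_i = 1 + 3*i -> [1, 4, 7, 10, 13]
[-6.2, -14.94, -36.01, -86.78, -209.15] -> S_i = -6.20*2.41^i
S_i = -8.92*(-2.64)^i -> [-8.92, 23.55, -62.17, 164.13, -433.29]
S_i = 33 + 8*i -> [33, 41, 49, 57, 65]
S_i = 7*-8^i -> [7, -56, 448, -3584, 28672]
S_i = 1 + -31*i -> [1, -30, -61, -92, -123]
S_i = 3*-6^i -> [3, -18, 108, -648, 3888]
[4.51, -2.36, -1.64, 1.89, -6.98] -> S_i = Random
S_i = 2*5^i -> [2, 10, 50, 250, 1250]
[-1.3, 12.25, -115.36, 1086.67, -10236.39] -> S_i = -1.30*(-9.42)^i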